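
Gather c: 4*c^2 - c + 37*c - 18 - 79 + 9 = 4*c^2 + 36*c - 88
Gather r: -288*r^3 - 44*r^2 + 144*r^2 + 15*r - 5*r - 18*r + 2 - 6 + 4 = -288*r^3 + 100*r^2 - 8*r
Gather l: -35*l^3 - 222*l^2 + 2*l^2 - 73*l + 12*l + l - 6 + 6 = -35*l^3 - 220*l^2 - 60*l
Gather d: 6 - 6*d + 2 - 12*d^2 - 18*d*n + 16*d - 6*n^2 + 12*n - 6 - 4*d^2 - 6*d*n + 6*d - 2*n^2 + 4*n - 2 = -16*d^2 + d*(16 - 24*n) - 8*n^2 + 16*n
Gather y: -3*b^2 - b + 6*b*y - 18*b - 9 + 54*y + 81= -3*b^2 - 19*b + y*(6*b + 54) + 72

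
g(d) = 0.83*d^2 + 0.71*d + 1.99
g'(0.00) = 0.71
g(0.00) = 1.99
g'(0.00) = 0.71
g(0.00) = 1.99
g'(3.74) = 6.92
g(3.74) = 16.26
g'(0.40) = 1.37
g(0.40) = 2.41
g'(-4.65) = -7.01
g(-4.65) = 16.64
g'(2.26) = 4.46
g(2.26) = 7.83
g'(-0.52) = -0.15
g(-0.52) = 1.85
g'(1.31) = 2.88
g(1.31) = 4.34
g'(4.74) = 8.58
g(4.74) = 24.00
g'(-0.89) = -0.77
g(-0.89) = 2.02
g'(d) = 1.66*d + 0.71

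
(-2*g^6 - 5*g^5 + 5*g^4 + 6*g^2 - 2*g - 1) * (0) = 0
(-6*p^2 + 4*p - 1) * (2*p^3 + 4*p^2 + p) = -12*p^5 - 16*p^4 + 8*p^3 - p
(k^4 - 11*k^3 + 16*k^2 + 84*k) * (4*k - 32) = 4*k^5 - 76*k^4 + 416*k^3 - 176*k^2 - 2688*k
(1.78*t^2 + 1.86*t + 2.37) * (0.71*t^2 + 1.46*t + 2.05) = 1.2638*t^4 + 3.9194*t^3 + 8.0473*t^2 + 7.2732*t + 4.8585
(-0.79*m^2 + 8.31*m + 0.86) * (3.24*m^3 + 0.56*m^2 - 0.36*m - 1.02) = -2.5596*m^5 + 26.482*m^4 + 7.7244*m^3 - 1.7042*m^2 - 8.7858*m - 0.8772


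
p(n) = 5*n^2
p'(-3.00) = -30.00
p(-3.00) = 45.00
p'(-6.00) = -60.00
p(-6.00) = 180.00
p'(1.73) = 17.30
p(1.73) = 14.96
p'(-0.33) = -3.30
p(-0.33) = 0.54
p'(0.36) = 3.60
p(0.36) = 0.65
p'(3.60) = 36.00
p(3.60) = 64.80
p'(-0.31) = -3.10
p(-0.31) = 0.48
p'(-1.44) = -14.40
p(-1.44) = 10.37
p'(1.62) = 16.20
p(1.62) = 13.12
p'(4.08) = 40.80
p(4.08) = 83.23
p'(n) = 10*n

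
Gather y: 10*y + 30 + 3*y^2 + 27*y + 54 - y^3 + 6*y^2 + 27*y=-y^3 + 9*y^2 + 64*y + 84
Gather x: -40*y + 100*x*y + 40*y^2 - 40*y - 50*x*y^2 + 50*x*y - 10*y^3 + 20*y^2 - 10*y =x*(-50*y^2 + 150*y) - 10*y^3 + 60*y^2 - 90*y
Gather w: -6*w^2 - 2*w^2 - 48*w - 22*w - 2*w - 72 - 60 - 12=-8*w^2 - 72*w - 144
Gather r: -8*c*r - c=-8*c*r - c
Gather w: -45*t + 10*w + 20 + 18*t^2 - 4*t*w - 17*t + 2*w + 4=18*t^2 - 62*t + w*(12 - 4*t) + 24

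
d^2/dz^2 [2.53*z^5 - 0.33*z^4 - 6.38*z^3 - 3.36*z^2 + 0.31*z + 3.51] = 50.6*z^3 - 3.96*z^2 - 38.28*z - 6.72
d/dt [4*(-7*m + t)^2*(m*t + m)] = 4*m*(7*m - t)*(7*m - 3*t - 2)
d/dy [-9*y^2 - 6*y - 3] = -18*y - 6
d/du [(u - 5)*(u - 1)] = 2*u - 6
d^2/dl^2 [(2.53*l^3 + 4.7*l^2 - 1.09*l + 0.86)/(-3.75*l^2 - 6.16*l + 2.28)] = (12.5285140000001*l^3 - 100.472436*l^2 - 142.190712*l - 98.219728)/(52.734375*l^6 + 259.875*l^5 + 330.7005*l^4 - 82.263104*l^3 - 201.065904*l^2 + 96.066432*l - 11.852352)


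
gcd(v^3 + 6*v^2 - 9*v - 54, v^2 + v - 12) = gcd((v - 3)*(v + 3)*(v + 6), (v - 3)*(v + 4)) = v - 3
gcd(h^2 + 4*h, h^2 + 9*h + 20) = h + 4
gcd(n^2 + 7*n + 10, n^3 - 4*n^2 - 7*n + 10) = n + 2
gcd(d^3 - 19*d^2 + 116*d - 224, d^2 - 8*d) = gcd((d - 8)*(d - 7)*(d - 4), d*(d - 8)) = d - 8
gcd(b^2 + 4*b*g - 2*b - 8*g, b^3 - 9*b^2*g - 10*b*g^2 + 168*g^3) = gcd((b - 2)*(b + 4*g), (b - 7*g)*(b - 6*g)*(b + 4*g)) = b + 4*g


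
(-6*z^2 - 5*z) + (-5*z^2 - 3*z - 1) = -11*z^2 - 8*z - 1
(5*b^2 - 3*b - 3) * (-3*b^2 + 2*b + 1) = -15*b^4 + 19*b^3 + 8*b^2 - 9*b - 3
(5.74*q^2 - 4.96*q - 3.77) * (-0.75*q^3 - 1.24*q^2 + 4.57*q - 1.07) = -4.305*q^5 - 3.3976*q^4 + 35.2097*q^3 - 24.1342*q^2 - 11.9217*q + 4.0339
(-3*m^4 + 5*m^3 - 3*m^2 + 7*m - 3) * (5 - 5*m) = 15*m^5 - 40*m^4 + 40*m^3 - 50*m^2 + 50*m - 15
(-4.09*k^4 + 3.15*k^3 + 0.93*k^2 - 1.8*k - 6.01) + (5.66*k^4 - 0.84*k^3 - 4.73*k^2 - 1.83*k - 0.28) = 1.57*k^4 + 2.31*k^3 - 3.8*k^2 - 3.63*k - 6.29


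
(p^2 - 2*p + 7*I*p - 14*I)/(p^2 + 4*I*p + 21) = (p - 2)/(p - 3*I)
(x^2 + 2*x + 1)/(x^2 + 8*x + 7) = (x + 1)/(x + 7)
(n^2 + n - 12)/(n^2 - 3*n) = (n + 4)/n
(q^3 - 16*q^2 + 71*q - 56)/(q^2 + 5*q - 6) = (q^2 - 15*q + 56)/(q + 6)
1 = 1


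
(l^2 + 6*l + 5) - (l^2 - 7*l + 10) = 13*l - 5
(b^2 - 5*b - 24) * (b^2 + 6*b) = b^4 + b^3 - 54*b^2 - 144*b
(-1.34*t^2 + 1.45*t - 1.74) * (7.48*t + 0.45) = -10.0232*t^3 + 10.243*t^2 - 12.3627*t - 0.783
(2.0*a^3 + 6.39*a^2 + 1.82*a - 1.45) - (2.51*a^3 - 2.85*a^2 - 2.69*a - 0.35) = -0.51*a^3 + 9.24*a^2 + 4.51*a - 1.1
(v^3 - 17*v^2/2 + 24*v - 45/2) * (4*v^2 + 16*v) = 4*v^5 - 18*v^4 - 40*v^3 + 294*v^2 - 360*v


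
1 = 1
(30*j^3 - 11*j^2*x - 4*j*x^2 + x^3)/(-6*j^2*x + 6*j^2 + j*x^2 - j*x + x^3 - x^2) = (-5*j + x)/(x - 1)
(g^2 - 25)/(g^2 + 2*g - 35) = (g + 5)/(g + 7)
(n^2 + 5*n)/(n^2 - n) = (n + 5)/(n - 1)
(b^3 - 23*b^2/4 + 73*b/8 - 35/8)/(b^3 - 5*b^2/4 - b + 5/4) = (b - 7/2)/(b + 1)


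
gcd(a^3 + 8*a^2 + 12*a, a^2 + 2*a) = a^2 + 2*a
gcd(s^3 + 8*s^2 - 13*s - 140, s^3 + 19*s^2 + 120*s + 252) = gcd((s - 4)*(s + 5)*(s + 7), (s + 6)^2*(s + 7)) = s + 7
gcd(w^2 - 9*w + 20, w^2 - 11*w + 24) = 1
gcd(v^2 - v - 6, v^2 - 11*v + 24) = v - 3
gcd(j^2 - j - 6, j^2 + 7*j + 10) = j + 2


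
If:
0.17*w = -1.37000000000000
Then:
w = -8.06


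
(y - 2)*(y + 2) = y^2 - 4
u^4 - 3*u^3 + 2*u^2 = u^2*(u - 2)*(u - 1)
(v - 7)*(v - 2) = v^2 - 9*v + 14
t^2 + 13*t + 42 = (t + 6)*(t + 7)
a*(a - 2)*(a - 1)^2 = a^4 - 4*a^3 + 5*a^2 - 2*a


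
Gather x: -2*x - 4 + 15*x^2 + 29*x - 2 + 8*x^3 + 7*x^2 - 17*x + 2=8*x^3 + 22*x^2 + 10*x - 4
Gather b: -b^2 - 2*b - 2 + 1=-b^2 - 2*b - 1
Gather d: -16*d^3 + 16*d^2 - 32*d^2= -16*d^3 - 16*d^2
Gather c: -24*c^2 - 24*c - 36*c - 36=-24*c^2 - 60*c - 36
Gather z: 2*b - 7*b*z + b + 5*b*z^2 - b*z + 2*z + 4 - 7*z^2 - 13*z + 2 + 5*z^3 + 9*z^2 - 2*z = 3*b + 5*z^3 + z^2*(5*b + 2) + z*(-8*b - 13) + 6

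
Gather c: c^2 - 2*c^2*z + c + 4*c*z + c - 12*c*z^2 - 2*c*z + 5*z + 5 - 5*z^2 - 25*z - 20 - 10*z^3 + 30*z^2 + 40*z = c^2*(1 - 2*z) + c*(-12*z^2 + 2*z + 2) - 10*z^3 + 25*z^2 + 20*z - 15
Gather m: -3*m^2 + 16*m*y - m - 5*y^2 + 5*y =-3*m^2 + m*(16*y - 1) - 5*y^2 + 5*y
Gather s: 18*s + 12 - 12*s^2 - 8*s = -12*s^2 + 10*s + 12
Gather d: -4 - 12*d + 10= 6 - 12*d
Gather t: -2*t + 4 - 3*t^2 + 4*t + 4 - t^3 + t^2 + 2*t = -t^3 - 2*t^2 + 4*t + 8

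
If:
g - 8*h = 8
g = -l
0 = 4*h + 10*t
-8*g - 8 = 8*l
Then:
No Solution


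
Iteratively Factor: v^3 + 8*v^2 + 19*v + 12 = (v + 1)*(v^2 + 7*v + 12) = (v + 1)*(v + 4)*(v + 3)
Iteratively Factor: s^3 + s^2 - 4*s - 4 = (s - 2)*(s^2 + 3*s + 2) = (s - 2)*(s + 1)*(s + 2)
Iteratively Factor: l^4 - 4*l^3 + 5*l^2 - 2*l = (l - 1)*(l^3 - 3*l^2 + 2*l) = l*(l - 1)*(l^2 - 3*l + 2) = l*(l - 1)^2*(l - 2)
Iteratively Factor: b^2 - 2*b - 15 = (b - 5)*(b + 3)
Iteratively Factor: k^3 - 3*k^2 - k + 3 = (k - 3)*(k^2 - 1) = (k - 3)*(k - 1)*(k + 1)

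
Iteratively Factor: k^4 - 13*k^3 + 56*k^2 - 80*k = (k - 4)*(k^3 - 9*k^2 + 20*k) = (k - 5)*(k - 4)*(k^2 - 4*k) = (k - 5)*(k - 4)^2*(k)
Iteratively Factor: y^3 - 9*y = (y)*(y^2 - 9) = y*(y + 3)*(y - 3)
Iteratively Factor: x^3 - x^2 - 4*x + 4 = (x - 1)*(x^2 - 4) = (x - 1)*(x + 2)*(x - 2)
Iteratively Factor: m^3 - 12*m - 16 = (m + 2)*(m^2 - 2*m - 8) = (m - 4)*(m + 2)*(m + 2)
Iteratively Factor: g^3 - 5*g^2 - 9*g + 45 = (g - 5)*(g^2 - 9) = (g - 5)*(g + 3)*(g - 3)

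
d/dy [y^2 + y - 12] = 2*y + 1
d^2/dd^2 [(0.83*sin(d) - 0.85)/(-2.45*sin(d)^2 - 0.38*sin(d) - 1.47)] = (4.982075*sin(d)^5 - 21.18123*sin(d)^4 - 30.27367*sin(d)^3 + 42.271472*sin(d)^2 + 24.951927*sin(d) - 4.949794)/(2.45*sin(d)^2 + 0.38*sin(d) + 1.47)^3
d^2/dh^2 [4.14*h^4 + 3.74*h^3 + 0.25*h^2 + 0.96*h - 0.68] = 49.68*h^2 + 22.44*h + 0.5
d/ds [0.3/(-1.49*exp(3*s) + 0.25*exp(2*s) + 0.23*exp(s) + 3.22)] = (1.341*exp(2*s) - 0.15*exp(s) - 0.069)*exp(s)/(-1.49*exp(3*s) + 0.25*exp(2*s) + 0.23*exp(s) + 3.22)^2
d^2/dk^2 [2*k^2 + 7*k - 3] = 4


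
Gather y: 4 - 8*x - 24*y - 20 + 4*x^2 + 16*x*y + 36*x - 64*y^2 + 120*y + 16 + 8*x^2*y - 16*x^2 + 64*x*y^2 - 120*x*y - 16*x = -12*x^2 + 12*x + y^2*(64*x - 64) + y*(8*x^2 - 104*x + 96)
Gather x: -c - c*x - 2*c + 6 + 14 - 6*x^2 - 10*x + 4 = -3*c - 6*x^2 + x*(-c - 10) + 24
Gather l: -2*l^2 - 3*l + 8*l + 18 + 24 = -2*l^2 + 5*l + 42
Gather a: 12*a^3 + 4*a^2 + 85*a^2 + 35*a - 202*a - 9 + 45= 12*a^3 + 89*a^2 - 167*a + 36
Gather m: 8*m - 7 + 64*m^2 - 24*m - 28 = 64*m^2 - 16*m - 35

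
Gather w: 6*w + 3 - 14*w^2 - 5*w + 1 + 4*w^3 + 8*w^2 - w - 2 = 4*w^3 - 6*w^2 + 2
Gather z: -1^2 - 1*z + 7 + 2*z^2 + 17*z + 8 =2*z^2 + 16*z + 14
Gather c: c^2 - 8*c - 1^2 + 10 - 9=c^2 - 8*c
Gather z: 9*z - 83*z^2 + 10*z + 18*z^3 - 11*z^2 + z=18*z^3 - 94*z^2 + 20*z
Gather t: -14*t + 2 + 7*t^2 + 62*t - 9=7*t^2 + 48*t - 7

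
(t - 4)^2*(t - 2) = t^3 - 10*t^2 + 32*t - 32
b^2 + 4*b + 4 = (b + 2)^2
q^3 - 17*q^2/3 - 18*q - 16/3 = (q - 8)*(q + 1/3)*(q + 2)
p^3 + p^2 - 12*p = p*(p - 3)*(p + 4)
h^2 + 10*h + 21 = (h + 3)*(h + 7)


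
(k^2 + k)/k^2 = (k + 1)/k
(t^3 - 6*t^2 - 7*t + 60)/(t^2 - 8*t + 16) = (t^2 - 2*t - 15)/(t - 4)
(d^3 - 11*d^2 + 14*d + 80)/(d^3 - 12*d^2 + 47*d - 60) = (d^2 - 6*d - 16)/(d^2 - 7*d + 12)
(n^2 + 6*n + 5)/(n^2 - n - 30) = (n + 1)/(n - 6)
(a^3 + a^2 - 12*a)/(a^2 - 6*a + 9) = a*(a + 4)/(a - 3)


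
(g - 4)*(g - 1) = g^2 - 5*g + 4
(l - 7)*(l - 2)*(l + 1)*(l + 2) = l^4 - 6*l^3 - 11*l^2 + 24*l + 28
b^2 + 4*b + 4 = (b + 2)^2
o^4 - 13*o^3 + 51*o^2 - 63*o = o*(o - 7)*(o - 3)^2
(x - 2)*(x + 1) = x^2 - x - 2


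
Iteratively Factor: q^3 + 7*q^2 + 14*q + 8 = (q + 4)*(q^2 + 3*q + 2) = (q + 2)*(q + 4)*(q + 1)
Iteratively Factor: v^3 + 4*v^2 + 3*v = (v)*(v^2 + 4*v + 3) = v*(v + 3)*(v + 1)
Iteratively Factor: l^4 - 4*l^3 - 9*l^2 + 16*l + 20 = (l + 2)*(l^3 - 6*l^2 + 3*l + 10) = (l - 5)*(l + 2)*(l^2 - l - 2) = (l - 5)*(l + 1)*(l + 2)*(l - 2)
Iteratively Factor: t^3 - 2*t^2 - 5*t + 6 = (t + 2)*(t^2 - 4*t + 3) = (t - 3)*(t + 2)*(t - 1)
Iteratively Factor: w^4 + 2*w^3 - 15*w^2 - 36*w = (w + 3)*(w^3 - w^2 - 12*w) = (w - 4)*(w + 3)*(w^2 + 3*w) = (w - 4)*(w + 3)^2*(w)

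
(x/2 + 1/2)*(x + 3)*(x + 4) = x^3/2 + 4*x^2 + 19*x/2 + 6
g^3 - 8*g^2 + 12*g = g*(g - 6)*(g - 2)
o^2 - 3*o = o*(o - 3)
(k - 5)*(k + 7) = k^2 + 2*k - 35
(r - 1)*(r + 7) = r^2 + 6*r - 7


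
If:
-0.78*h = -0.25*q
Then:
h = 0.320512820512821*q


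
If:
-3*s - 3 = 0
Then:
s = -1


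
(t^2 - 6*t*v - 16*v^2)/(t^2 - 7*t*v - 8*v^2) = (t + 2*v)/(t + v)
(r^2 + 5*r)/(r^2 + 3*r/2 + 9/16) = 16*r*(r + 5)/(16*r^2 + 24*r + 9)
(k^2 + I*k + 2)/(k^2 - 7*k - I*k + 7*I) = (k + 2*I)/(k - 7)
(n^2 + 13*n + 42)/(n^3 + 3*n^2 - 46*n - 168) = (n + 7)/(n^2 - 3*n - 28)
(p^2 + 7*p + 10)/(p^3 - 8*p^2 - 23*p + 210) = (p + 2)/(p^2 - 13*p + 42)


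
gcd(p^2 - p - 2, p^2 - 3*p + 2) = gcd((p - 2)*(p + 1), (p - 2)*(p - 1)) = p - 2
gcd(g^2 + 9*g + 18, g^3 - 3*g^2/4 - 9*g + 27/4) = g + 3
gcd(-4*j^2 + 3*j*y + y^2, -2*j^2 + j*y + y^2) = -j + y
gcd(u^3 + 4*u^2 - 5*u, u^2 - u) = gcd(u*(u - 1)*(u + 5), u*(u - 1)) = u^2 - u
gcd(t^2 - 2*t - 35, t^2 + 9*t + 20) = t + 5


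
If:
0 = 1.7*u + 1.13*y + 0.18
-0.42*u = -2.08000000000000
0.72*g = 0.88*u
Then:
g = 6.05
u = 4.95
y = -7.61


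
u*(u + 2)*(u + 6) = u^3 + 8*u^2 + 12*u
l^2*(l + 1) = l^3 + l^2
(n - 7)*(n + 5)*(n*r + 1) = n^3*r - 2*n^2*r + n^2 - 35*n*r - 2*n - 35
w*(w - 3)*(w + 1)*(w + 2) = w^4 - 7*w^2 - 6*w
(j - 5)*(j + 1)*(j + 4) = j^3 - 21*j - 20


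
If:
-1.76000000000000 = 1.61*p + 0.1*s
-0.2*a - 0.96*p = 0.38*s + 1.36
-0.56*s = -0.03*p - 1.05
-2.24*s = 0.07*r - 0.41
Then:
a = -4.45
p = -1.21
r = -52.08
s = 1.81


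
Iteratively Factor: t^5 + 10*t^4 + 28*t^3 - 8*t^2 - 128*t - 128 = (t + 2)*(t^4 + 8*t^3 + 12*t^2 - 32*t - 64) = (t + 2)^2*(t^3 + 6*t^2 - 32) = (t + 2)^2*(t + 4)*(t^2 + 2*t - 8) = (t + 2)^2*(t + 4)^2*(t - 2)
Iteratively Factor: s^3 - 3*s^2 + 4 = (s - 2)*(s^2 - s - 2) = (s - 2)*(s + 1)*(s - 2)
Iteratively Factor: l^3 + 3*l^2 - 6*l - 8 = (l + 4)*(l^2 - l - 2) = (l - 2)*(l + 4)*(l + 1)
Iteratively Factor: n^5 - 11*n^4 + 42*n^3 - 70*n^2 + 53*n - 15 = (n - 1)*(n^4 - 10*n^3 + 32*n^2 - 38*n + 15) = (n - 1)^2*(n^3 - 9*n^2 + 23*n - 15) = (n - 3)*(n - 1)^2*(n^2 - 6*n + 5) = (n - 5)*(n - 3)*(n - 1)^2*(n - 1)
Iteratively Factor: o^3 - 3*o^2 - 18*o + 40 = (o + 4)*(o^2 - 7*o + 10) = (o - 5)*(o + 4)*(o - 2)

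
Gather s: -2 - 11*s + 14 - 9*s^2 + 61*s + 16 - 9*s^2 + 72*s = -18*s^2 + 122*s + 28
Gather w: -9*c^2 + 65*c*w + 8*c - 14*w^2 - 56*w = -9*c^2 + 8*c - 14*w^2 + w*(65*c - 56)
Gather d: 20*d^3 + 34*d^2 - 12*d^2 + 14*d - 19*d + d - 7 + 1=20*d^3 + 22*d^2 - 4*d - 6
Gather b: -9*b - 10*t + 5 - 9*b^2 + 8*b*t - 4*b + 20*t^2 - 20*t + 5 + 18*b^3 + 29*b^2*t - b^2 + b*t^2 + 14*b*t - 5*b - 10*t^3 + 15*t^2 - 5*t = 18*b^3 + b^2*(29*t - 10) + b*(t^2 + 22*t - 18) - 10*t^3 + 35*t^2 - 35*t + 10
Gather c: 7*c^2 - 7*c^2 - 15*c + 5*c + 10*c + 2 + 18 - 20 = 0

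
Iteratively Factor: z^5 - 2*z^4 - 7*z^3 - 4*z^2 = (z + 1)*(z^4 - 3*z^3 - 4*z^2) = (z + 1)^2*(z^3 - 4*z^2) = (z - 4)*(z + 1)^2*(z^2) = z*(z - 4)*(z + 1)^2*(z)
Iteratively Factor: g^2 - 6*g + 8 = (g - 2)*(g - 4)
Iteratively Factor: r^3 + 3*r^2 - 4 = (r + 2)*(r^2 + r - 2) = (r + 2)^2*(r - 1)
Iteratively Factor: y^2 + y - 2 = (y - 1)*(y + 2)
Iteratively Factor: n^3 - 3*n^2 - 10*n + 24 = (n + 3)*(n^2 - 6*n + 8) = (n - 4)*(n + 3)*(n - 2)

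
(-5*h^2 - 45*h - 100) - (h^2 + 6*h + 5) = -6*h^2 - 51*h - 105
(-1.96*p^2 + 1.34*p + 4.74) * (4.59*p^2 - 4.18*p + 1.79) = -8.9964*p^4 + 14.3434*p^3 + 12.647*p^2 - 17.4146*p + 8.4846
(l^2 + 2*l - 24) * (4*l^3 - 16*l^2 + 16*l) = 4*l^5 - 8*l^4 - 112*l^3 + 416*l^2 - 384*l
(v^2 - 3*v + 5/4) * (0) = 0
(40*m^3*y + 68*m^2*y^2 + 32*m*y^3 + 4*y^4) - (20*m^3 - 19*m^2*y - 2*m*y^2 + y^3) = 40*m^3*y - 20*m^3 + 68*m^2*y^2 + 19*m^2*y + 32*m*y^3 + 2*m*y^2 + 4*y^4 - y^3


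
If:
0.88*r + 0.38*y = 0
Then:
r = -0.431818181818182*y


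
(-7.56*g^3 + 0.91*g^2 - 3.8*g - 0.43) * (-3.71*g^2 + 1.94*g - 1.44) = 28.0476*g^5 - 18.0425*g^4 + 26.7498*g^3 - 7.0871*g^2 + 4.6378*g + 0.6192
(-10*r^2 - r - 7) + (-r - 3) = -10*r^2 - 2*r - 10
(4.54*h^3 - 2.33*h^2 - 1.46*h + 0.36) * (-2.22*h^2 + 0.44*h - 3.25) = -10.0788*h^5 + 7.1702*h^4 - 12.539*h^3 + 6.1309*h^2 + 4.9034*h - 1.17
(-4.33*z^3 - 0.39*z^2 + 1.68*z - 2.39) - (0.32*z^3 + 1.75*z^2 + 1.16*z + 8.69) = -4.65*z^3 - 2.14*z^2 + 0.52*z - 11.08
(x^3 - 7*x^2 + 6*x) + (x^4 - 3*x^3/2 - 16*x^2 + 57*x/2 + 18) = x^4 - x^3/2 - 23*x^2 + 69*x/2 + 18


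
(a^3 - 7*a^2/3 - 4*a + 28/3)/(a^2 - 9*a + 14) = (3*a^2 - a - 14)/(3*(a - 7))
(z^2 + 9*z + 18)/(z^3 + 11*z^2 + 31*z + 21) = (z + 6)/(z^2 + 8*z + 7)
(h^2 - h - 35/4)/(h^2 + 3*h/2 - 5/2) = (h - 7/2)/(h - 1)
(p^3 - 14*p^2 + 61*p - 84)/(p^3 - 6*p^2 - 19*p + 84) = (p - 4)/(p + 4)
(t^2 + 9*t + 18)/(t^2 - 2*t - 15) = (t + 6)/(t - 5)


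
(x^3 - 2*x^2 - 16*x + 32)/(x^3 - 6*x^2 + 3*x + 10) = (x^2 - 16)/(x^2 - 4*x - 5)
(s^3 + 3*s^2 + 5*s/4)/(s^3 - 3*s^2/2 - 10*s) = (s + 1/2)/(s - 4)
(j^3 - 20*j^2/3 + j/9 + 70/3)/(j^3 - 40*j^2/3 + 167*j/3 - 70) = (j + 5/3)/(j - 5)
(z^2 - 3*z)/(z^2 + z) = (z - 3)/(z + 1)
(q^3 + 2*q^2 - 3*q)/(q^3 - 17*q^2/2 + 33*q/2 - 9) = 2*q*(q + 3)/(2*q^2 - 15*q + 18)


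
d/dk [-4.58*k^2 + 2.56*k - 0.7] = 2.56 - 9.16*k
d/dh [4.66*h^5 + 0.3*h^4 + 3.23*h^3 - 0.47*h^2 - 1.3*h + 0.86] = 23.3*h^4 + 1.2*h^3 + 9.69*h^2 - 0.94*h - 1.3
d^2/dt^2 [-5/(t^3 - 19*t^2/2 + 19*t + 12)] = 20*((6*t - 19)*(2*t^3 - 19*t^2 + 38*t + 24) - 4*(3*t^2 - 19*t + 19)^2)/(2*t^3 - 19*t^2 + 38*t + 24)^3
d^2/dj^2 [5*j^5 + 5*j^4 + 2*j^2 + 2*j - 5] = 100*j^3 + 60*j^2 + 4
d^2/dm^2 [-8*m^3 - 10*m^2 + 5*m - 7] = -48*m - 20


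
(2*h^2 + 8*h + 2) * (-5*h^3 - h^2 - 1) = -10*h^5 - 42*h^4 - 18*h^3 - 4*h^2 - 8*h - 2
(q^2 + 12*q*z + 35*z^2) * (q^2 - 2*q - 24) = q^4 + 12*q^3*z - 2*q^3 + 35*q^2*z^2 - 24*q^2*z - 24*q^2 - 70*q*z^2 - 288*q*z - 840*z^2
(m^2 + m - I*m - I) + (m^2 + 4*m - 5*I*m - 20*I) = 2*m^2 + 5*m - 6*I*m - 21*I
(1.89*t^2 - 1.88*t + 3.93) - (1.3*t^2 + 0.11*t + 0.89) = 0.59*t^2 - 1.99*t + 3.04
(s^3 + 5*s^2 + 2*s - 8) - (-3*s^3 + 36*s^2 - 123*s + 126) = 4*s^3 - 31*s^2 + 125*s - 134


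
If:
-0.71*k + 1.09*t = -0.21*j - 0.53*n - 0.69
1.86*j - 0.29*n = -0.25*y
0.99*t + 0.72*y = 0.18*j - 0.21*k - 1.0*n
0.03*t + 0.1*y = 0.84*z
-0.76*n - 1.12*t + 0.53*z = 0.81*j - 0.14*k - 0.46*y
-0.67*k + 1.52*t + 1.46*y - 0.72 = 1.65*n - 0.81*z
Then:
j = -0.07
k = 1.32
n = -0.67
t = 0.57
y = -0.25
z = -0.01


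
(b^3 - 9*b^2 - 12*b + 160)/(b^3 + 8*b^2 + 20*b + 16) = (b^2 - 13*b + 40)/(b^2 + 4*b + 4)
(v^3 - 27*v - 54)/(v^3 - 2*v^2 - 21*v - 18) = (v + 3)/(v + 1)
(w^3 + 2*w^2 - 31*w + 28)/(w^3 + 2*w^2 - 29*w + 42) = (w^2 - 5*w + 4)/(w^2 - 5*w + 6)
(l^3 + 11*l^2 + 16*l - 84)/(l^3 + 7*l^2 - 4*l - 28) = (l + 6)/(l + 2)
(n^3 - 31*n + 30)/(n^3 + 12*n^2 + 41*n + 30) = (n^2 - 6*n + 5)/(n^2 + 6*n + 5)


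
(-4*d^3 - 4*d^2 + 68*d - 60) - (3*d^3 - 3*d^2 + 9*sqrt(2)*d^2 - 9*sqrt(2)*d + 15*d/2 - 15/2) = -7*d^3 - 9*sqrt(2)*d^2 - d^2 + 9*sqrt(2)*d + 121*d/2 - 105/2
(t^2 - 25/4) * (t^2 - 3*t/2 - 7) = t^4 - 3*t^3/2 - 53*t^2/4 + 75*t/8 + 175/4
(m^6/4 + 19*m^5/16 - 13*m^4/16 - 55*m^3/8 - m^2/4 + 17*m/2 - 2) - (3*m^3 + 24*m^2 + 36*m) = m^6/4 + 19*m^5/16 - 13*m^4/16 - 79*m^3/8 - 97*m^2/4 - 55*m/2 - 2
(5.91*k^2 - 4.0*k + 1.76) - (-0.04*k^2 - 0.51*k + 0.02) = 5.95*k^2 - 3.49*k + 1.74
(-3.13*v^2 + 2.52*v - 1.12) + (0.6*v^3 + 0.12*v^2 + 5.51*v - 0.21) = 0.6*v^3 - 3.01*v^2 + 8.03*v - 1.33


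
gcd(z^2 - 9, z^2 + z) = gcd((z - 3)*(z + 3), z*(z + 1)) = 1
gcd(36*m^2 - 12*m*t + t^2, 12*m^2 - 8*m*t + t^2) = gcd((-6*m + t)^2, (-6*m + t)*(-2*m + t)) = -6*m + t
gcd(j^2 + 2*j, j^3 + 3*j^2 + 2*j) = j^2 + 2*j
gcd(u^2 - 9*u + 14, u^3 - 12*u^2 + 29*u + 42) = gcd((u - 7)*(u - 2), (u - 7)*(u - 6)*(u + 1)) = u - 7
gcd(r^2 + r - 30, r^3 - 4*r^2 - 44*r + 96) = r + 6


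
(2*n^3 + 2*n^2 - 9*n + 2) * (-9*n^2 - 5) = -18*n^5 - 18*n^4 + 71*n^3 - 28*n^2 + 45*n - 10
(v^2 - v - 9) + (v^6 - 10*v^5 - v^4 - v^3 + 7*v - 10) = v^6 - 10*v^5 - v^4 - v^3 + v^2 + 6*v - 19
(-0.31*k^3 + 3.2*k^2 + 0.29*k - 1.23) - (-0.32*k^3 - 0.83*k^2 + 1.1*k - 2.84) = 0.01*k^3 + 4.03*k^2 - 0.81*k + 1.61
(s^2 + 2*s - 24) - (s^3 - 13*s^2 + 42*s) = -s^3 + 14*s^2 - 40*s - 24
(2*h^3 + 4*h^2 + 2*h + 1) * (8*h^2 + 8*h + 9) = 16*h^5 + 48*h^4 + 66*h^3 + 60*h^2 + 26*h + 9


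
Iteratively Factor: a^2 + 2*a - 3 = (a + 3)*(a - 1)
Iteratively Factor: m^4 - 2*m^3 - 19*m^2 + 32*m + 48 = (m - 4)*(m^3 + 2*m^2 - 11*m - 12) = (m - 4)*(m + 4)*(m^2 - 2*m - 3) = (m - 4)*(m - 3)*(m + 4)*(m + 1)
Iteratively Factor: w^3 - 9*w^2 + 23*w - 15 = (w - 1)*(w^2 - 8*w + 15) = (w - 3)*(w - 1)*(w - 5)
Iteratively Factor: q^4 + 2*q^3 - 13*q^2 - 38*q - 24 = (q + 3)*(q^3 - q^2 - 10*q - 8) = (q + 2)*(q + 3)*(q^2 - 3*q - 4) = (q - 4)*(q + 2)*(q + 3)*(q + 1)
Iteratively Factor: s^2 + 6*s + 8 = (s + 2)*(s + 4)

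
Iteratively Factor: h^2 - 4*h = (h)*(h - 4)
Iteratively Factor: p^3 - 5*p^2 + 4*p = (p - 1)*(p^2 - 4*p) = p*(p - 1)*(p - 4)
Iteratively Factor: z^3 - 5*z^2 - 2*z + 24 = (z - 3)*(z^2 - 2*z - 8) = (z - 4)*(z - 3)*(z + 2)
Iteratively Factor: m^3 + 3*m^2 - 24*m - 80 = (m + 4)*(m^2 - m - 20) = (m + 4)^2*(m - 5)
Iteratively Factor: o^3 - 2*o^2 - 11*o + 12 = (o + 3)*(o^2 - 5*o + 4) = (o - 1)*(o + 3)*(o - 4)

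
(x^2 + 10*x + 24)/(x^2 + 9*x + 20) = (x + 6)/(x + 5)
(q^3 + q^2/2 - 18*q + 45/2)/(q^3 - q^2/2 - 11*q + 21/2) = (2*q^2 + 7*q - 15)/(2*q^2 + 5*q - 7)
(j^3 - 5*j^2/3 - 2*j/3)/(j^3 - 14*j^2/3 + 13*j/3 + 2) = j/(j - 3)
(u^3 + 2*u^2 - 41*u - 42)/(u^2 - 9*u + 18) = (u^2 + 8*u + 7)/(u - 3)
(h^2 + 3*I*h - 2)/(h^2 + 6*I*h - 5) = (h + 2*I)/(h + 5*I)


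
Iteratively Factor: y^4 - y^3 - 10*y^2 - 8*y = (y + 2)*(y^3 - 3*y^2 - 4*y) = (y + 1)*(y + 2)*(y^2 - 4*y) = y*(y + 1)*(y + 2)*(y - 4)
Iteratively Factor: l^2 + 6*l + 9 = (l + 3)*(l + 3)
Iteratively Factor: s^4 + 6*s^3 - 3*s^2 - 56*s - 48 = (s + 4)*(s^3 + 2*s^2 - 11*s - 12) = (s + 4)^2*(s^2 - 2*s - 3) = (s + 1)*(s + 4)^2*(s - 3)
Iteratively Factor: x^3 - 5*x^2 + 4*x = (x)*(x^2 - 5*x + 4) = x*(x - 1)*(x - 4)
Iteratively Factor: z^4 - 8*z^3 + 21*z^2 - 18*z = (z)*(z^3 - 8*z^2 + 21*z - 18) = z*(z - 2)*(z^2 - 6*z + 9) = z*(z - 3)*(z - 2)*(z - 3)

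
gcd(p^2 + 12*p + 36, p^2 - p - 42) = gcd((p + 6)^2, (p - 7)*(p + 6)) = p + 6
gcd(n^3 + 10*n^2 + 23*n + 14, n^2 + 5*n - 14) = n + 7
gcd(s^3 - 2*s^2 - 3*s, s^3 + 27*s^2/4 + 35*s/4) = s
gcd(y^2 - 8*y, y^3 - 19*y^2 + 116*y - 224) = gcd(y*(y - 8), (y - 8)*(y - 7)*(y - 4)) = y - 8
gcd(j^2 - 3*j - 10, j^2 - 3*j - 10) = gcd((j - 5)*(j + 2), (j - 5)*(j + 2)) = j^2 - 3*j - 10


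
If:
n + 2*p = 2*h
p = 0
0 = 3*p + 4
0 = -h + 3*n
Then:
No Solution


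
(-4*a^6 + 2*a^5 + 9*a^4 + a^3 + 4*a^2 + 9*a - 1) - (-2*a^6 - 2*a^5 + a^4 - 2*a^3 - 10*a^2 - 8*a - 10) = -2*a^6 + 4*a^5 + 8*a^4 + 3*a^3 + 14*a^2 + 17*a + 9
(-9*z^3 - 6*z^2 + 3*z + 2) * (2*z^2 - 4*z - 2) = -18*z^5 + 24*z^4 + 48*z^3 + 4*z^2 - 14*z - 4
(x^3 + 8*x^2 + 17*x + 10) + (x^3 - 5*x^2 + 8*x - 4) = 2*x^3 + 3*x^2 + 25*x + 6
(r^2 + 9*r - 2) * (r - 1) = r^3 + 8*r^2 - 11*r + 2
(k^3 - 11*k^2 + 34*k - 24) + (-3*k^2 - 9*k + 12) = k^3 - 14*k^2 + 25*k - 12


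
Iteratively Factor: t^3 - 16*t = (t - 4)*(t^2 + 4*t) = t*(t - 4)*(t + 4)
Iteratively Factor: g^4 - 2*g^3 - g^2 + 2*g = (g + 1)*(g^3 - 3*g^2 + 2*g) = (g - 2)*(g + 1)*(g^2 - g) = (g - 2)*(g - 1)*(g + 1)*(g)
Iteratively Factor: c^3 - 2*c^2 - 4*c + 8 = (c + 2)*(c^2 - 4*c + 4) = (c - 2)*(c + 2)*(c - 2)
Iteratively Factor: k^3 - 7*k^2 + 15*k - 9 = (k - 1)*(k^2 - 6*k + 9) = (k - 3)*(k - 1)*(k - 3)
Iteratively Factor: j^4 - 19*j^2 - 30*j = (j)*(j^3 - 19*j - 30) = j*(j - 5)*(j^2 + 5*j + 6) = j*(j - 5)*(j + 3)*(j + 2)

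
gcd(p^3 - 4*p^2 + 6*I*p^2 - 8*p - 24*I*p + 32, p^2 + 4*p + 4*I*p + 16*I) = p + 4*I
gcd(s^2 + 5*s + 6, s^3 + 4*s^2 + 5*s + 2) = s + 2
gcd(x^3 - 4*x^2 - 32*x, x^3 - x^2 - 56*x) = x^2 - 8*x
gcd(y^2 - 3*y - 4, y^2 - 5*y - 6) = y + 1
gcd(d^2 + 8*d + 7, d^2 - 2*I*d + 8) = 1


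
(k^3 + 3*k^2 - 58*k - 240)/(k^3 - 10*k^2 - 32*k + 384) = (k + 5)/(k - 8)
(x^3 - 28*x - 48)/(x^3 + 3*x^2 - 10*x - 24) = (x - 6)/(x - 3)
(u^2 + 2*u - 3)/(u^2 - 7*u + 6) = (u + 3)/(u - 6)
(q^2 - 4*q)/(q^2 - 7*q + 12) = q/(q - 3)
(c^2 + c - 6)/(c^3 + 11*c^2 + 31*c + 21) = (c - 2)/(c^2 + 8*c + 7)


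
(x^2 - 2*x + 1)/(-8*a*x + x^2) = (-x^2 + 2*x - 1)/(x*(8*a - x))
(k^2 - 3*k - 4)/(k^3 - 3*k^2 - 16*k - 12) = (k - 4)/(k^2 - 4*k - 12)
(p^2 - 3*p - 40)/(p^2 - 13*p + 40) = (p + 5)/(p - 5)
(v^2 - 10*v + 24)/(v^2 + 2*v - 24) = (v - 6)/(v + 6)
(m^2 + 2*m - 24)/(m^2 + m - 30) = (m - 4)/(m - 5)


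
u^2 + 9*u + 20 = (u + 4)*(u + 5)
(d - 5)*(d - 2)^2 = d^3 - 9*d^2 + 24*d - 20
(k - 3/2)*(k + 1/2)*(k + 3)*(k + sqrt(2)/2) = k^4 + sqrt(2)*k^3/2 + 2*k^3 - 15*k^2/4 + sqrt(2)*k^2 - 15*sqrt(2)*k/8 - 9*k/4 - 9*sqrt(2)/8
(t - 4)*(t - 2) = t^2 - 6*t + 8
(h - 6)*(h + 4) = h^2 - 2*h - 24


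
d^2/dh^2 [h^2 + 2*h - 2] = 2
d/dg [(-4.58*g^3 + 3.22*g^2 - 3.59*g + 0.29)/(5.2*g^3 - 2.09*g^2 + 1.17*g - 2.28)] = (-7.1718*g^4 + 26.6188*g^3 + 23.0675*g^2 - 13.471*g + 7.8459)/(27.04*g^6 - 21.736*g^5 + 16.5361*g^4 - 28.6026*g^3 + 10.8993*g^2 - 5.3352*g + 5.1984)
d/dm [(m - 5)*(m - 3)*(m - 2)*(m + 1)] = 4*m^3 - 27*m^2 + 42*m + 1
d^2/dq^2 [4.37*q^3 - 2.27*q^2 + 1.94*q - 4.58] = 26.22*q - 4.54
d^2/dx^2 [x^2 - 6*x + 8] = 2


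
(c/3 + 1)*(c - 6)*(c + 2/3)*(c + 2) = c^4/3 - c^3/9 - 74*c^2/9 - 52*c/3 - 8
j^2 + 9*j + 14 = (j + 2)*(j + 7)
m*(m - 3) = m^2 - 3*m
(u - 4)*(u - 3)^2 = u^3 - 10*u^2 + 33*u - 36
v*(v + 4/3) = v^2 + 4*v/3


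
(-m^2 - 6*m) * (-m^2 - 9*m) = m^4 + 15*m^3 + 54*m^2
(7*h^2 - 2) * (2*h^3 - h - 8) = 14*h^5 - 11*h^3 - 56*h^2 + 2*h + 16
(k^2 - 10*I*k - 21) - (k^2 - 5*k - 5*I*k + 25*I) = 5*k - 5*I*k - 21 - 25*I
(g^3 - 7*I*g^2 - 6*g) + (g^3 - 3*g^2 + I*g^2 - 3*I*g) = 2*g^3 - 3*g^2 - 6*I*g^2 - 6*g - 3*I*g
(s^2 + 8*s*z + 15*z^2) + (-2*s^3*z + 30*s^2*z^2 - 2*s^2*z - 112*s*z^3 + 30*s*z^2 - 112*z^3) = -2*s^3*z + 30*s^2*z^2 - 2*s^2*z + s^2 - 112*s*z^3 + 30*s*z^2 + 8*s*z - 112*z^3 + 15*z^2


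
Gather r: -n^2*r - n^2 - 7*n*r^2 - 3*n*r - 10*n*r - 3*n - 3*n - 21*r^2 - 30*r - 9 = -n^2 - 6*n + r^2*(-7*n - 21) + r*(-n^2 - 13*n - 30) - 9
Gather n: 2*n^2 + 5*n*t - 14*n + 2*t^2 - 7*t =2*n^2 + n*(5*t - 14) + 2*t^2 - 7*t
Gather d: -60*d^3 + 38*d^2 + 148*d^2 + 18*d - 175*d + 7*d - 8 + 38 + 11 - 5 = -60*d^3 + 186*d^2 - 150*d + 36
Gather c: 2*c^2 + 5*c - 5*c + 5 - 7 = 2*c^2 - 2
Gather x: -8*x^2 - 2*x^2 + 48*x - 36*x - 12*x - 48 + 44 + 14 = 10 - 10*x^2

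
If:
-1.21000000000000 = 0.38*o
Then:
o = -3.18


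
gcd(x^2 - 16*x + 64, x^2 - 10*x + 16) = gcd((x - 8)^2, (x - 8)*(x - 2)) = x - 8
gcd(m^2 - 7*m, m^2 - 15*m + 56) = m - 7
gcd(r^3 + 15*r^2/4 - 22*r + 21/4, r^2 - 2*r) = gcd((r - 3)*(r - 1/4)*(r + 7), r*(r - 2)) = 1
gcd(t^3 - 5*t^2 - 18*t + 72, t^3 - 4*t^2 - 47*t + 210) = t - 6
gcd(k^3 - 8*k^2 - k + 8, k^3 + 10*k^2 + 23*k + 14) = k + 1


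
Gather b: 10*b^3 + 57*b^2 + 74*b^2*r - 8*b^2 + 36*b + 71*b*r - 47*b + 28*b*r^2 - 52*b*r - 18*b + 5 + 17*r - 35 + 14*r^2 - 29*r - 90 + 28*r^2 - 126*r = 10*b^3 + b^2*(74*r + 49) + b*(28*r^2 + 19*r - 29) + 42*r^2 - 138*r - 120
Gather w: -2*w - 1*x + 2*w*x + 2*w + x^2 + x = 2*w*x + x^2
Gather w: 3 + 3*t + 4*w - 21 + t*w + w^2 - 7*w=3*t + w^2 + w*(t - 3) - 18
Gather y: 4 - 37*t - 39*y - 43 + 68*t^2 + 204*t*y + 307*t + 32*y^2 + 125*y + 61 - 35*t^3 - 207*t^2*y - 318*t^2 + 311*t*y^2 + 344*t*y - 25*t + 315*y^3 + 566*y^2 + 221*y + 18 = -35*t^3 - 250*t^2 + 245*t + 315*y^3 + y^2*(311*t + 598) + y*(-207*t^2 + 548*t + 307) + 40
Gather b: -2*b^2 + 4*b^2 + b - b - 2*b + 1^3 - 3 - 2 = 2*b^2 - 2*b - 4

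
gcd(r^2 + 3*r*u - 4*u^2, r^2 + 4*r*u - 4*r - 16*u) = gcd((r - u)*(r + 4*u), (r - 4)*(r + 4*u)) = r + 4*u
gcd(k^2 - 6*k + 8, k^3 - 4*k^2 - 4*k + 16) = k^2 - 6*k + 8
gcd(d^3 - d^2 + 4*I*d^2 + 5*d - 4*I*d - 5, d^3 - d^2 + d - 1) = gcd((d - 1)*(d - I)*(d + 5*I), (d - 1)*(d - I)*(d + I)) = d^2 + d*(-1 - I) + I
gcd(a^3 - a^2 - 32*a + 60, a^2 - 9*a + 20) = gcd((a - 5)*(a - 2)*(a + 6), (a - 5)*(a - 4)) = a - 5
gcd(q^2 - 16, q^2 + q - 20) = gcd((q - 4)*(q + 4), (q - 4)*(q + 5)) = q - 4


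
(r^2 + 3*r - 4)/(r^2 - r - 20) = (r - 1)/(r - 5)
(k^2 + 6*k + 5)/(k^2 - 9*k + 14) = (k^2 + 6*k + 5)/(k^2 - 9*k + 14)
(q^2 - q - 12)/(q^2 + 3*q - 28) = (q + 3)/(q + 7)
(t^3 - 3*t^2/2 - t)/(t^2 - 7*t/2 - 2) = t*(t - 2)/(t - 4)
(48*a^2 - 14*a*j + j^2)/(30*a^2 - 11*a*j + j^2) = (8*a - j)/(5*a - j)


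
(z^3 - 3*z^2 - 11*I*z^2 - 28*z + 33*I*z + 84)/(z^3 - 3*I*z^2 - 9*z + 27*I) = (z^2 - 11*I*z - 28)/(z^2 + 3*z*(1 - I) - 9*I)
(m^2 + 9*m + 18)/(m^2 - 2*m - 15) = (m + 6)/(m - 5)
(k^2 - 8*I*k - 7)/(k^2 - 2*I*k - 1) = (k - 7*I)/(k - I)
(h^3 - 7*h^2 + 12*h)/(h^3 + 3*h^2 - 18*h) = (h - 4)/(h + 6)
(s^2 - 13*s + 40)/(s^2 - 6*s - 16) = (s - 5)/(s + 2)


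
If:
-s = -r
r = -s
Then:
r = 0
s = 0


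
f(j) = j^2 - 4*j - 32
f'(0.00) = -4.00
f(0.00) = -32.00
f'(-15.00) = -34.00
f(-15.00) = 253.00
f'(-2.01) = -8.02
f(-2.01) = -19.92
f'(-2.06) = -8.12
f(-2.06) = -19.52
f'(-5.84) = -15.68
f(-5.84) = 25.47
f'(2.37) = 0.74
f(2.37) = -35.86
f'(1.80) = -0.40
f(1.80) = -35.96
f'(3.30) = 2.60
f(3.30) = -34.31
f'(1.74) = -0.52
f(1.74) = -35.93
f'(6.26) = 8.52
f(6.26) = -17.85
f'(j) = 2*j - 4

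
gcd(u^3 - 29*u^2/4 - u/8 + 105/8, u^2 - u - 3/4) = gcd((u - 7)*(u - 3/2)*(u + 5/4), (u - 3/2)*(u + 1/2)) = u - 3/2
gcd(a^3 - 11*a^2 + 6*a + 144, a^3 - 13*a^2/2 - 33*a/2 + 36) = a^2 - 5*a - 24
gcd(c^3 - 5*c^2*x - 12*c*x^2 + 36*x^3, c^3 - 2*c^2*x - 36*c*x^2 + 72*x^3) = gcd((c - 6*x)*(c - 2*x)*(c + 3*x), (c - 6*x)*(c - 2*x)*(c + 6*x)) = c^2 - 8*c*x + 12*x^2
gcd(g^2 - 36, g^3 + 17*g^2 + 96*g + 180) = g + 6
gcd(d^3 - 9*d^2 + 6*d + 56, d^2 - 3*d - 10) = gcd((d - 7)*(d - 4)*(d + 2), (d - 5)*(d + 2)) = d + 2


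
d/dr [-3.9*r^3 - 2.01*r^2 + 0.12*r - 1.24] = -11.7*r^2 - 4.02*r + 0.12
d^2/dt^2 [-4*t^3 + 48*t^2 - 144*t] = 96 - 24*t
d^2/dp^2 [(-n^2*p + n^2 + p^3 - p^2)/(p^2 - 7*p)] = 2*(-n^2*p^3 + 3*n^2*p^2 - 21*n^2*p + 49*n^2 + 42*p^3)/(p^3*(p^3 - 21*p^2 + 147*p - 343))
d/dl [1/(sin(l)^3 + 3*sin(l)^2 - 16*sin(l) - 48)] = (-3*sin(l)^2 - 6*sin(l) + 16)*cos(l)/(sin(l)^3 + 3*sin(l)^2 - 16*sin(l) - 48)^2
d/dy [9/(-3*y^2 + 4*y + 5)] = 18*(3*y - 2)/(-3*y^2 + 4*y + 5)^2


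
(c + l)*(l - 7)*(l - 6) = c*l^2 - 13*c*l + 42*c + l^3 - 13*l^2 + 42*l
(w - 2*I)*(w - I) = w^2 - 3*I*w - 2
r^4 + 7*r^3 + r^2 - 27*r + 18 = (r - 1)^2*(r + 3)*(r + 6)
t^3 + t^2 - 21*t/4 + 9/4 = (t - 3/2)*(t - 1/2)*(t + 3)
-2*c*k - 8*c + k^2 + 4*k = (-2*c + k)*(k + 4)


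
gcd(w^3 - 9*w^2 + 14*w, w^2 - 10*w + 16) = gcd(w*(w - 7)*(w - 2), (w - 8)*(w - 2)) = w - 2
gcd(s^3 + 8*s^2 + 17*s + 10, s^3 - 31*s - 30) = s^2 + 6*s + 5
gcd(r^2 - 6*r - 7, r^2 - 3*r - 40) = 1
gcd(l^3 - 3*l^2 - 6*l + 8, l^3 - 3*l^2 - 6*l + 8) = l^3 - 3*l^2 - 6*l + 8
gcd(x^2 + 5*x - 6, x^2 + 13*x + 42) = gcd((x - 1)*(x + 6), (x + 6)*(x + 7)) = x + 6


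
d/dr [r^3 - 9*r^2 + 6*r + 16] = 3*r^2 - 18*r + 6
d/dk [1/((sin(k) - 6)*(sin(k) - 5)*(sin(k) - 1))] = (-3*sin(k)^2 + 24*sin(k) - 41)*cos(k)/((sin(k) - 6)^2*(sin(k) - 5)^2*(sin(k) - 1)^2)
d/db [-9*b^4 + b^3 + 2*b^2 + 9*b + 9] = -36*b^3 + 3*b^2 + 4*b + 9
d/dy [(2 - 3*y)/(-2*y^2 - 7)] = (-6*y^2 + 8*y + 21)/(4*y^4 + 28*y^2 + 49)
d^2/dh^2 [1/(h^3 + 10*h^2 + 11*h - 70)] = 2*(-(3*h + 10)*(h^3 + 10*h^2 + 11*h - 70) + (3*h^2 + 20*h + 11)^2)/(h^3 + 10*h^2 + 11*h - 70)^3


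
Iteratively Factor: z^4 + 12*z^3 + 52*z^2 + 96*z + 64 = (z + 2)*(z^3 + 10*z^2 + 32*z + 32) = (z + 2)*(z + 4)*(z^2 + 6*z + 8) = (z + 2)^2*(z + 4)*(z + 4)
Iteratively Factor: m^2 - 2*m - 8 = (m - 4)*(m + 2)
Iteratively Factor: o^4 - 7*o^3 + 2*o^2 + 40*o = (o + 2)*(o^3 - 9*o^2 + 20*o) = (o - 4)*(o + 2)*(o^2 - 5*o) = o*(o - 4)*(o + 2)*(o - 5)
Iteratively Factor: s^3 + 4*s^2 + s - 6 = (s + 2)*(s^2 + 2*s - 3) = (s + 2)*(s + 3)*(s - 1)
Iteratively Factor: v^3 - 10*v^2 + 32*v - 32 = (v - 4)*(v^2 - 6*v + 8) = (v - 4)*(v - 2)*(v - 4)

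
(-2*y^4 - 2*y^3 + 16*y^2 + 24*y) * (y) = -2*y^5 - 2*y^4 + 16*y^3 + 24*y^2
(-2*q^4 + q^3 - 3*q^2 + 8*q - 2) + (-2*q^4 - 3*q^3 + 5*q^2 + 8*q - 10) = -4*q^4 - 2*q^3 + 2*q^2 + 16*q - 12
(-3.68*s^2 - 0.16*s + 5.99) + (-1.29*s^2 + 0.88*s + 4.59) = -4.97*s^2 + 0.72*s + 10.58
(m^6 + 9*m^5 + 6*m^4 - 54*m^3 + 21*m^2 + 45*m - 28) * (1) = m^6 + 9*m^5 + 6*m^4 - 54*m^3 + 21*m^2 + 45*m - 28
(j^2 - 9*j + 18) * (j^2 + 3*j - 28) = j^4 - 6*j^3 - 37*j^2 + 306*j - 504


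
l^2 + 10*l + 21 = (l + 3)*(l + 7)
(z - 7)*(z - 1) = z^2 - 8*z + 7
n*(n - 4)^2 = n^3 - 8*n^2 + 16*n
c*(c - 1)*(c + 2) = c^3 + c^2 - 2*c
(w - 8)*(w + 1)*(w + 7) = w^3 - 57*w - 56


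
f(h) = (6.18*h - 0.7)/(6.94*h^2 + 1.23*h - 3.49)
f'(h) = (-13.88*h - 1.23)*(6.18*h - 0.7)/(6.94*h^2 + 1.23*h - 3.49)^2 + 6.18/(6.94*h^2 + 1.23*h - 3.49)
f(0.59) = -8.45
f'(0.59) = -246.24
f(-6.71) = -0.14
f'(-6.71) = -0.02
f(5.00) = 0.17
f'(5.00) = -0.03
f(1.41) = 0.67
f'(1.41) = -0.64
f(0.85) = 1.77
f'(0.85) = -6.58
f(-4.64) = -0.21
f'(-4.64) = -0.05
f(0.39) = -0.87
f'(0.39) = -6.13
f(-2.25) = -0.51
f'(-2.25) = -0.31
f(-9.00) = -0.10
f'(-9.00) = -0.01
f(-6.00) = -0.16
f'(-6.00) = -0.03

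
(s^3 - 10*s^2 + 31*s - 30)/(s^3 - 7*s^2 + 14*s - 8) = (s^2 - 8*s + 15)/(s^2 - 5*s + 4)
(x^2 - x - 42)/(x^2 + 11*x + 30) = (x - 7)/(x + 5)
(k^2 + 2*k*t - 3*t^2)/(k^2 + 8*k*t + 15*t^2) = (k - t)/(k + 5*t)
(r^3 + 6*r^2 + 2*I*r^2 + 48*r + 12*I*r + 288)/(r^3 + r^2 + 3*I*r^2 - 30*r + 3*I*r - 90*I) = (r^2 + 2*I*r + 48)/(r^2 + r*(-5 + 3*I) - 15*I)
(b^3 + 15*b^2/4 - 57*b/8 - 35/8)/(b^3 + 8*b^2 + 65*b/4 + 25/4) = (4*b - 7)/(2*(2*b + 5))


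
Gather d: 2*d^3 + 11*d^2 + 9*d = 2*d^3 + 11*d^2 + 9*d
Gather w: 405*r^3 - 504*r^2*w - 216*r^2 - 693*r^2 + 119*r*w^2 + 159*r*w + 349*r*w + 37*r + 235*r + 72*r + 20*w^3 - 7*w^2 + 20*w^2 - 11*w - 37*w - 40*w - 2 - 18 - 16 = 405*r^3 - 909*r^2 + 344*r + 20*w^3 + w^2*(119*r + 13) + w*(-504*r^2 + 508*r - 88) - 36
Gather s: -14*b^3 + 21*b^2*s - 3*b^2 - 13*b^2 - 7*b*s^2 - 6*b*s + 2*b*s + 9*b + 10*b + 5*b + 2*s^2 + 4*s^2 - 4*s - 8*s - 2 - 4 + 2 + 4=-14*b^3 - 16*b^2 + 24*b + s^2*(6 - 7*b) + s*(21*b^2 - 4*b - 12)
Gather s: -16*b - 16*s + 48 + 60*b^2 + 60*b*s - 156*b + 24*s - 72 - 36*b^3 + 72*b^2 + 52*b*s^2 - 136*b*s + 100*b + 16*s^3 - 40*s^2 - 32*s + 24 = -36*b^3 + 132*b^2 - 72*b + 16*s^3 + s^2*(52*b - 40) + s*(-76*b - 24)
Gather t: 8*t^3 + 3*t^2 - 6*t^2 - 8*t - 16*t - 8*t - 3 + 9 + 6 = 8*t^3 - 3*t^2 - 32*t + 12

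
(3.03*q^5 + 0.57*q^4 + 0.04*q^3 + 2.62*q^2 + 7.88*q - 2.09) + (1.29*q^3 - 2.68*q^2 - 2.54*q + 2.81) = 3.03*q^5 + 0.57*q^4 + 1.33*q^3 - 0.0600000000000001*q^2 + 5.34*q + 0.72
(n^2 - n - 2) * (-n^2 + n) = -n^4 + 2*n^3 + n^2 - 2*n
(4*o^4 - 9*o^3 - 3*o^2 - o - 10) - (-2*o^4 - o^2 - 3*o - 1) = 6*o^4 - 9*o^3 - 2*o^2 + 2*o - 9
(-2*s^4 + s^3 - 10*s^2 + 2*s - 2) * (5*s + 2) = -10*s^5 + s^4 - 48*s^3 - 10*s^2 - 6*s - 4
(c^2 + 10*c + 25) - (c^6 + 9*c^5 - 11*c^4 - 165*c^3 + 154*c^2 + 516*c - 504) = -c^6 - 9*c^5 + 11*c^4 + 165*c^3 - 153*c^2 - 506*c + 529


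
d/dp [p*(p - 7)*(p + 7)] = 3*p^2 - 49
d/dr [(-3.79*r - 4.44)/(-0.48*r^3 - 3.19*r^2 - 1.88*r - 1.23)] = (1.8192*r^3 + 12.0901*r^2 + 7.1252*r - (3.79*r + 4.44)*(1.44*r^2 + 6.38*r + 1.88) + 4.6617)/(0.48*r^3 + 3.19*r^2 + 1.88*r + 1.23)^2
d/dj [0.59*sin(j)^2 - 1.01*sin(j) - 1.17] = (1.18*sin(j) - 1.01)*cos(j)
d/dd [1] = 0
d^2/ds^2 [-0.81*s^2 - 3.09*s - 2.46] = -1.62000000000000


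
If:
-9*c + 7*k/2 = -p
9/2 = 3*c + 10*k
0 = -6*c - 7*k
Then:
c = -21/26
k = 9/13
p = -126/13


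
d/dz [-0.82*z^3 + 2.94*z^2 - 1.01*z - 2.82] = -2.46*z^2 + 5.88*z - 1.01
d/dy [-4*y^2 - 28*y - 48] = -8*y - 28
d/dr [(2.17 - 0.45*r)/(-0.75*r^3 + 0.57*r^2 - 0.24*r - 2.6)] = (-0.675*r^3 + 5.139*r^2 - 2.4738*r + 1.6908)/(0.5625*r^6 - 0.855*r^5 + 0.6849*r^4 + 3.6264*r^3 - 2.9064*r^2 + 1.248*r + 6.76)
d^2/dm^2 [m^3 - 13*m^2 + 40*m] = 6*m - 26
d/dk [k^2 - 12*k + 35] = 2*k - 12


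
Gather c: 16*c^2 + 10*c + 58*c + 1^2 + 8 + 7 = 16*c^2 + 68*c + 16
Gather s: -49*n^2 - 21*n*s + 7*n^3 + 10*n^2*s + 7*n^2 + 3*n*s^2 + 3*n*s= 7*n^3 - 42*n^2 + 3*n*s^2 + s*(10*n^2 - 18*n)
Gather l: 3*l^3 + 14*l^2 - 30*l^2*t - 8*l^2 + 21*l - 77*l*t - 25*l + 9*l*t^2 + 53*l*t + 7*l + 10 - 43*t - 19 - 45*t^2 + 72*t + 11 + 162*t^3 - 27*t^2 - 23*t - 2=3*l^3 + l^2*(6 - 30*t) + l*(9*t^2 - 24*t + 3) + 162*t^3 - 72*t^2 + 6*t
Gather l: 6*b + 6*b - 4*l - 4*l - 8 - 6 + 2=12*b - 8*l - 12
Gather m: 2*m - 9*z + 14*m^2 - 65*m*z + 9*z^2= 14*m^2 + m*(2 - 65*z) + 9*z^2 - 9*z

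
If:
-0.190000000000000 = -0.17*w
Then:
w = 1.12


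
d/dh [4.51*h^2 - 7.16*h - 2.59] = 9.02*h - 7.16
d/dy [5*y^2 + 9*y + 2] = 10*y + 9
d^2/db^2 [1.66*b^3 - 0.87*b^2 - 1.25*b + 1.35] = 9.96*b - 1.74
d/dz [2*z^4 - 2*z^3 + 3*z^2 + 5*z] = 8*z^3 - 6*z^2 + 6*z + 5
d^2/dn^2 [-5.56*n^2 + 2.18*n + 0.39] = -11.1200000000000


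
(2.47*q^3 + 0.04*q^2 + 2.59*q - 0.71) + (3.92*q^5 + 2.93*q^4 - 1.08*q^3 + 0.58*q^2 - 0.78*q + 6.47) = 3.92*q^5 + 2.93*q^4 + 1.39*q^3 + 0.62*q^2 + 1.81*q + 5.76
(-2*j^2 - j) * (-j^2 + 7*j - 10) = 2*j^4 - 13*j^3 + 13*j^2 + 10*j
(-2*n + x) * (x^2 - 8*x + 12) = -2*n*x^2 + 16*n*x - 24*n + x^3 - 8*x^2 + 12*x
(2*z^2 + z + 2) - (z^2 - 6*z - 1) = z^2 + 7*z + 3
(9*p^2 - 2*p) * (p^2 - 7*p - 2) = 9*p^4 - 65*p^3 - 4*p^2 + 4*p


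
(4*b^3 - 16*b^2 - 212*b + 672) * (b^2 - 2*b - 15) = 4*b^5 - 24*b^4 - 240*b^3 + 1336*b^2 + 1836*b - 10080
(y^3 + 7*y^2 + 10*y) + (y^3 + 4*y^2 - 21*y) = 2*y^3 + 11*y^2 - 11*y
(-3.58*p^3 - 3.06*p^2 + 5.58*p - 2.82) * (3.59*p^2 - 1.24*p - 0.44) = -12.8522*p^5 - 6.5462*p^4 + 25.4018*p^3 - 15.6966*p^2 + 1.0416*p + 1.2408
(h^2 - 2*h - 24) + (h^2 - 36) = 2*h^2 - 2*h - 60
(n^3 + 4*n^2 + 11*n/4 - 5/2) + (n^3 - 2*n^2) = 2*n^3 + 2*n^2 + 11*n/4 - 5/2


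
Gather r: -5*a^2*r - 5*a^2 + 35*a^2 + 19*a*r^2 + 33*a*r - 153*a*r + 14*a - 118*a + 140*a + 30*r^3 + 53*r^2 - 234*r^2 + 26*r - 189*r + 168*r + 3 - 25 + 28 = 30*a^2 + 36*a + 30*r^3 + r^2*(19*a - 181) + r*(-5*a^2 - 120*a + 5) + 6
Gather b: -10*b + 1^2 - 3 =-10*b - 2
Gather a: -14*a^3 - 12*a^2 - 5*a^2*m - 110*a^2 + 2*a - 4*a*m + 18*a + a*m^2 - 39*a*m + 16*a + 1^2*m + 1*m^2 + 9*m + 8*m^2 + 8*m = -14*a^3 + a^2*(-5*m - 122) + a*(m^2 - 43*m + 36) + 9*m^2 + 18*m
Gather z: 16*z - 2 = 16*z - 2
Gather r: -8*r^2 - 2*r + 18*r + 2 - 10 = -8*r^2 + 16*r - 8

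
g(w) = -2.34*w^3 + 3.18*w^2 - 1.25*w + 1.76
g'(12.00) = -935.81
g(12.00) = -3598.84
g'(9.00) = -512.63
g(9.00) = -1457.77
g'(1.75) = -11.62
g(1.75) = -3.23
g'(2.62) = -32.77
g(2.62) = -21.77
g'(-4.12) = -146.61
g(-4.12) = 224.54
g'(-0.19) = -2.71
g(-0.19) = 2.13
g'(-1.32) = -21.88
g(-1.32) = 14.33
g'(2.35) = -25.07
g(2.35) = -13.98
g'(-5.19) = -223.35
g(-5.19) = 421.03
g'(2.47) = -28.37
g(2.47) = -17.19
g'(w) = -7.02*w^2 + 6.36*w - 1.25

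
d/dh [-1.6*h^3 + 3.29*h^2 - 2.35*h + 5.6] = -4.8*h^2 + 6.58*h - 2.35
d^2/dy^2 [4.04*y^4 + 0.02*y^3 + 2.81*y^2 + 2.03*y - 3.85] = 48.48*y^2 + 0.12*y + 5.62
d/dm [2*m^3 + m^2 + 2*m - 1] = 6*m^2 + 2*m + 2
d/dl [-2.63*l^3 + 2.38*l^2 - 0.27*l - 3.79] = -7.89*l^2 + 4.76*l - 0.27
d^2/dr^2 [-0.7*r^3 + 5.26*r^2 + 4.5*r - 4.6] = 10.52 - 4.2*r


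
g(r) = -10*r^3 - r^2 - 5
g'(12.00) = -4344.00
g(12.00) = -17429.00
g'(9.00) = -2448.00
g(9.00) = -7376.00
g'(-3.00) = -264.00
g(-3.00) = 256.00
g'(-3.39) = -337.98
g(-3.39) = 373.09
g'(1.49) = -69.58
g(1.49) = -40.30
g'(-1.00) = -28.00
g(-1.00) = 4.00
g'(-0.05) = 0.02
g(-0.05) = -5.00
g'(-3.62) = -385.89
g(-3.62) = 456.27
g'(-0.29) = -1.94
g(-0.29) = -4.84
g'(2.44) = -183.49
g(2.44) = -156.22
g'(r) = -30*r^2 - 2*r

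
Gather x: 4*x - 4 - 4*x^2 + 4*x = -4*x^2 + 8*x - 4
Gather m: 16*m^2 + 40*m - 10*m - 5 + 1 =16*m^2 + 30*m - 4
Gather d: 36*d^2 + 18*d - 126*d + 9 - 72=36*d^2 - 108*d - 63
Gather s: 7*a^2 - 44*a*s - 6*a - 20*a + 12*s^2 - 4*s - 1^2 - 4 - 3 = 7*a^2 - 26*a + 12*s^2 + s*(-44*a - 4) - 8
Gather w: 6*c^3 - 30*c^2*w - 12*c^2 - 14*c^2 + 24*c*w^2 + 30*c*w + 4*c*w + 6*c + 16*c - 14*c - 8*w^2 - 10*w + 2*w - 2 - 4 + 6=6*c^3 - 26*c^2 + 8*c + w^2*(24*c - 8) + w*(-30*c^2 + 34*c - 8)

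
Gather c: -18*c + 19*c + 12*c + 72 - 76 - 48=13*c - 52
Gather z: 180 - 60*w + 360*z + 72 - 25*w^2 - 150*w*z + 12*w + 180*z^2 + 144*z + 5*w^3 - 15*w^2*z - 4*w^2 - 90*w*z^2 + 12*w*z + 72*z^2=5*w^3 - 29*w^2 - 48*w + z^2*(252 - 90*w) + z*(-15*w^2 - 138*w + 504) + 252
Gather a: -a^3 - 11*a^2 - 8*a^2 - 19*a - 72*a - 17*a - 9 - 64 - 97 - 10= -a^3 - 19*a^2 - 108*a - 180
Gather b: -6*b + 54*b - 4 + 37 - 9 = 48*b + 24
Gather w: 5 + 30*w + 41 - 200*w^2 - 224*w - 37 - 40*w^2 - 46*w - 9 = -240*w^2 - 240*w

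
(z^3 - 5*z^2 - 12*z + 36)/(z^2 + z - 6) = z - 6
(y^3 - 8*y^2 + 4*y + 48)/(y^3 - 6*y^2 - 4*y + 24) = (y - 4)/(y - 2)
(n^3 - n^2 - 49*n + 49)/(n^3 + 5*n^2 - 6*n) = (n^2 - 49)/(n*(n + 6))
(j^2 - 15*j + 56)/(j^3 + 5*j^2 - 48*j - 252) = (j - 8)/(j^2 + 12*j + 36)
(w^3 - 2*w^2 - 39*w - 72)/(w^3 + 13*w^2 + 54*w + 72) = (w^2 - 5*w - 24)/(w^2 + 10*w + 24)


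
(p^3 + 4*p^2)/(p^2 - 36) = p^2*(p + 4)/(p^2 - 36)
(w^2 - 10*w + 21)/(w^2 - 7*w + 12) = (w - 7)/(w - 4)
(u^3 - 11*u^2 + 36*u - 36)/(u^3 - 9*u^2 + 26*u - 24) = (u - 6)/(u - 4)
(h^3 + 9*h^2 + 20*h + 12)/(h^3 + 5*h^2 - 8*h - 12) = (h + 2)/(h - 2)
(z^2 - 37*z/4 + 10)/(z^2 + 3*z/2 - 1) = (4*z^2 - 37*z + 40)/(2*(2*z^2 + 3*z - 2))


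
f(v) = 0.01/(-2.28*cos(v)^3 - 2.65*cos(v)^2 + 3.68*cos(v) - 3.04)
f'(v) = 0.01*(-6.84*sin(v)*cos(v)^2 - 5.3*sin(v)*cos(v) + 3.68*sin(v))/(-2.28*cos(v)^3 - 2.65*cos(v)^2 + 3.68*cos(v) - 3.04)^2 = (-0.0684*cos(v)^2 - 0.053*cos(v) + 0.0368)*sin(v)/(2.28*cos(v)^3 + 2.65*cos(v)^2 - 3.68*cos(v) + 3.04)^2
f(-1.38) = -0.00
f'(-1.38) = -0.00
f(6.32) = -0.00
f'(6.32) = -0.00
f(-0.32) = -0.00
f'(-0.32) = 0.00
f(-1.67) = -0.00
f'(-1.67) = -0.00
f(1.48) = -0.00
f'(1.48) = 0.00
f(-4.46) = -0.00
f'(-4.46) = 0.00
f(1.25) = -0.00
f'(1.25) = 0.00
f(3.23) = -0.00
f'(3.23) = -0.00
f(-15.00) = 0.00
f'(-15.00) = 0.00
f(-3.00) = 0.00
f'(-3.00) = 0.00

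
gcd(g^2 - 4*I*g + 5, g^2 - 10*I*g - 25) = g - 5*I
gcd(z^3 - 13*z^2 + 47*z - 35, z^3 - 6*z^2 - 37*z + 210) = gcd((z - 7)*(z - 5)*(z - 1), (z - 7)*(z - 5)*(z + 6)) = z^2 - 12*z + 35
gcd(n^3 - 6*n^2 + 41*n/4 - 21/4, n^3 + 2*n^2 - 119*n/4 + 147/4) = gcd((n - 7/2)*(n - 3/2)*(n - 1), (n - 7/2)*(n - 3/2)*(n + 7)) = n^2 - 5*n + 21/4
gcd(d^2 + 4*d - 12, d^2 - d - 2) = d - 2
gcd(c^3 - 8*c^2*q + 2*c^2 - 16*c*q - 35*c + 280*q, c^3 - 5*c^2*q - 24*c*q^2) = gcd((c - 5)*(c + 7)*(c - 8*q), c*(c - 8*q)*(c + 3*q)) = -c + 8*q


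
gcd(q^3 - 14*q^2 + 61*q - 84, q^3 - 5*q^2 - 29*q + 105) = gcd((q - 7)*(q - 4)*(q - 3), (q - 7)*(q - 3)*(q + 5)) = q^2 - 10*q + 21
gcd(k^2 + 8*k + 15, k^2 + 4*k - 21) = 1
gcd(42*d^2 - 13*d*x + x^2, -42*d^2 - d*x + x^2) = -7*d + x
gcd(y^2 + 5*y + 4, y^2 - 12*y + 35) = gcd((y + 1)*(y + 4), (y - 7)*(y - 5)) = 1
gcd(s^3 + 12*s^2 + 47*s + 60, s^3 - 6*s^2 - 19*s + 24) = s + 3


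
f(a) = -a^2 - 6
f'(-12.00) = 24.00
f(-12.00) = -150.00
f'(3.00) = -6.00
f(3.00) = -15.00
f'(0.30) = -0.60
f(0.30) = -6.09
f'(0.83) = -1.66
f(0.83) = -6.69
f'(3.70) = -7.40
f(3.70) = -19.69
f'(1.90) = -3.80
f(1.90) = -9.61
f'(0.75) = -1.50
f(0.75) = -6.56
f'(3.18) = -6.36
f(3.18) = -16.11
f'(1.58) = -3.16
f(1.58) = -8.50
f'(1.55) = -3.10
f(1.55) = -8.40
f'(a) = -2*a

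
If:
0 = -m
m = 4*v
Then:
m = 0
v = 0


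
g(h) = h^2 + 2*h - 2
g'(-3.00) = -4.00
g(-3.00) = 1.00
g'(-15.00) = -28.00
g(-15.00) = 193.00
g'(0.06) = 2.12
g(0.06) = -1.88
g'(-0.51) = 0.98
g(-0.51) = -2.76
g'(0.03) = 2.06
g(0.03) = -1.94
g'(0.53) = 3.06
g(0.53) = -0.66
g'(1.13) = 4.26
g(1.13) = 1.54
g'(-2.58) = -3.16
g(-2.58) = -0.50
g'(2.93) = 7.86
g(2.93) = 12.44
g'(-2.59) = -3.18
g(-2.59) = -0.47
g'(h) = 2*h + 2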